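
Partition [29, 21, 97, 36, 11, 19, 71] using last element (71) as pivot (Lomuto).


Pivot: 71
  29 <= 71: advance i (no swap)
  21 <= 71: advance i (no swap)
  36 <= 71: swap -> [29, 21, 36, 97, 11, 19, 71]
  11 <= 71: swap -> [29, 21, 36, 11, 97, 19, 71]
  19 <= 71: swap -> [29, 21, 36, 11, 19, 97, 71]
Place pivot at 5: [29, 21, 36, 11, 19, 71, 97]

Partitioned: [29, 21, 36, 11, 19, 71, 97]


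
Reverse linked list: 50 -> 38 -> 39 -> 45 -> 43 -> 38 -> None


Step 1: curr=50, set curr.next=prev(None) | reversed so far: 50
Step 2: curr=38, set curr.next=prev(50) | reversed so far: 38 -> 50
Step 3: curr=39, set curr.next=prev(38) | reversed so far: 39 -> 38 -> 50
Step 4: curr=45, set curr.next=prev(39) | reversed so far: 45 -> 39 -> 38 -> 50
Step 5: curr=43, set curr.next=prev(45) | reversed so far: 43 -> 45 -> 39 -> 38 -> 50
Step 6: curr=38, set curr.next=prev(43) | reversed so far: 38 -> 43 -> 45 -> 39 -> 38 -> 50

38 -> 43 -> 45 -> 39 -> 38 -> 50 -> None


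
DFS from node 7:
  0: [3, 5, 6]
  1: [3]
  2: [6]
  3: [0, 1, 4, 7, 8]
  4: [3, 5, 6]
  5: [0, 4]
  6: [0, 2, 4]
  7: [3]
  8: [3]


Visit 7, push [3]
Visit 3, push [8, 4, 1, 0]
Visit 0, push [6, 5]
Visit 5, push [4]
Visit 4, push [6]
Visit 6, push [2]
Visit 2, push []
Visit 1, push []
Visit 8, push []

DFS order: [7, 3, 0, 5, 4, 6, 2, 1, 8]


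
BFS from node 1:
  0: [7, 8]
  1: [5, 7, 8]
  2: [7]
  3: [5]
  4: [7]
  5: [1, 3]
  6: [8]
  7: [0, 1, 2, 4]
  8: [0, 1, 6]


Visit 1, enqueue [5, 7, 8]
Visit 5, enqueue [3]
Visit 7, enqueue [0, 2, 4]
Visit 8, enqueue [6]
Visit 3, enqueue []
Visit 0, enqueue []
Visit 2, enqueue []
Visit 4, enqueue []
Visit 6, enqueue []

BFS order: [1, 5, 7, 8, 3, 0, 2, 4, 6]


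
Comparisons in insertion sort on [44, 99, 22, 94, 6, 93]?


Algorithm: insertion sort
Input: [44, 99, 22, 94, 6, 93]
Sorted: [6, 22, 44, 93, 94, 99]

12


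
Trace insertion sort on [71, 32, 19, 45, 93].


Initial: [71, 32, 19, 45, 93]
Insert 32: [32, 71, 19, 45, 93]
Insert 19: [19, 32, 71, 45, 93]
Insert 45: [19, 32, 45, 71, 93]
Insert 93: [19, 32, 45, 71, 93]

Sorted: [19, 32, 45, 71, 93]


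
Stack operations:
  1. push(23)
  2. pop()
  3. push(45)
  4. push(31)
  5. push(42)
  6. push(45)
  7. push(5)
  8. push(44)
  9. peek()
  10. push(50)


push(23) -> [23]
pop()->23, []
push(45) -> [45]
push(31) -> [45, 31]
push(42) -> [45, 31, 42]
push(45) -> [45, 31, 42, 45]
push(5) -> [45, 31, 42, 45, 5]
push(44) -> [45, 31, 42, 45, 5, 44]
peek()->44
push(50) -> [45, 31, 42, 45, 5, 44, 50]

Final stack: [45, 31, 42, 45, 5, 44, 50]


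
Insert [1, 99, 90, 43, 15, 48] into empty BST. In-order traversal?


Insert 1: root
Insert 99: R from 1
Insert 90: R from 1 -> L from 99
Insert 43: R from 1 -> L from 99 -> L from 90
Insert 15: R from 1 -> L from 99 -> L from 90 -> L from 43
Insert 48: R from 1 -> L from 99 -> L from 90 -> R from 43

In-order: [1, 15, 43, 48, 90, 99]


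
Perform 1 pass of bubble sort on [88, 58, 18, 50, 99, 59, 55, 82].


Initial: [88, 58, 18, 50, 99, 59, 55, 82]
Pass 1: [58, 18, 50, 88, 59, 55, 82, 99] (6 swaps)

After 1 pass: [58, 18, 50, 88, 59, 55, 82, 99]


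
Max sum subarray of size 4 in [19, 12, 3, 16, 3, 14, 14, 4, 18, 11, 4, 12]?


[0:4]: 50
[1:5]: 34
[2:6]: 36
[3:7]: 47
[4:8]: 35
[5:9]: 50
[6:10]: 47
[7:11]: 37
[8:12]: 45

Max: 50 at [0:4]


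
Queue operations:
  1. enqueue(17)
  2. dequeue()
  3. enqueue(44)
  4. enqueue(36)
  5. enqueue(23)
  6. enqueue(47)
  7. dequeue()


enqueue(17) -> [17]
dequeue()->17, []
enqueue(44) -> [44]
enqueue(36) -> [44, 36]
enqueue(23) -> [44, 36, 23]
enqueue(47) -> [44, 36, 23, 47]
dequeue()->44, [36, 23, 47]

Final queue: [36, 23, 47]


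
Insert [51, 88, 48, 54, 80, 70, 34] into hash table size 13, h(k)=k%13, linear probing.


Insert 51: h=12 -> slot 12
Insert 88: h=10 -> slot 10
Insert 48: h=9 -> slot 9
Insert 54: h=2 -> slot 2
Insert 80: h=2, 1 probes -> slot 3
Insert 70: h=5 -> slot 5
Insert 34: h=8 -> slot 8

Table: [None, None, 54, 80, None, 70, None, None, 34, 48, 88, None, 51]


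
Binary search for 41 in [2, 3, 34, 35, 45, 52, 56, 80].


Step 1: lo=0, hi=7, mid=3, val=35
Step 2: lo=4, hi=7, mid=5, val=52
Step 3: lo=4, hi=4, mid=4, val=45

Not found


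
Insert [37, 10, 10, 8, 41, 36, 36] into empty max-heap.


Insert 37: [37]
Insert 10: [37, 10]
Insert 10: [37, 10, 10]
Insert 8: [37, 10, 10, 8]
Insert 41: [41, 37, 10, 8, 10]
Insert 36: [41, 37, 36, 8, 10, 10]
Insert 36: [41, 37, 36, 8, 10, 10, 36]

Final heap: [41, 37, 36, 8, 10, 10, 36]


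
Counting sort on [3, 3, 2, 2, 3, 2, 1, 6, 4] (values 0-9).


Input: [3, 3, 2, 2, 3, 2, 1, 6, 4]
Counts: [0, 1, 3, 3, 1, 0, 1, 0, 0, 0]

Sorted: [1, 2, 2, 2, 3, 3, 3, 4, 6]


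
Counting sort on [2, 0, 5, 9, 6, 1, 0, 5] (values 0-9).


Input: [2, 0, 5, 9, 6, 1, 0, 5]
Counts: [2, 1, 1, 0, 0, 2, 1, 0, 0, 1]

Sorted: [0, 0, 1, 2, 5, 5, 6, 9]


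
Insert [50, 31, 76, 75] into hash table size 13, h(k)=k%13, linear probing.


Insert 50: h=11 -> slot 11
Insert 31: h=5 -> slot 5
Insert 76: h=11, 1 probes -> slot 12
Insert 75: h=10 -> slot 10

Table: [None, None, None, None, None, 31, None, None, None, None, 75, 50, 76]


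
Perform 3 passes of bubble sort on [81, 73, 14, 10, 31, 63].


Initial: [81, 73, 14, 10, 31, 63]
Pass 1: [73, 14, 10, 31, 63, 81] (5 swaps)
Pass 2: [14, 10, 31, 63, 73, 81] (4 swaps)
Pass 3: [10, 14, 31, 63, 73, 81] (1 swaps)

After 3 passes: [10, 14, 31, 63, 73, 81]


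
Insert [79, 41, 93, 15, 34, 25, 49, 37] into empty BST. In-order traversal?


Insert 79: root
Insert 41: L from 79
Insert 93: R from 79
Insert 15: L from 79 -> L from 41
Insert 34: L from 79 -> L from 41 -> R from 15
Insert 25: L from 79 -> L from 41 -> R from 15 -> L from 34
Insert 49: L from 79 -> R from 41
Insert 37: L from 79 -> L from 41 -> R from 15 -> R from 34

In-order: [15, 25, 34, 37, 41, 49, 79, 93]


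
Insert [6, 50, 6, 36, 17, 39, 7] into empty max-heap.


Insert 6: [6]
Insert 50: [50, 6]
Insert 6: [50, 6, 6]
Insert 36: [50, 36, 6, 6]
Insert 17: [50, 36, 6, 6, 17]
Insert 39: [50, 36, 39, 6, 17, 6]
Insert 7: [50, 36, 39, 6, 17, 6, 7]

Final heap: [50, 36, 39, 6, 17, 6, 7]


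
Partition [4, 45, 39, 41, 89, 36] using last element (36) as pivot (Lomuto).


Pivot: 36
  4 <= 36: advance i (no swap)
Place pivot at 1: [4, 36, 39, 41, 89, 45]

Partitioned: [4, 36, 39, 41, 89, 45]


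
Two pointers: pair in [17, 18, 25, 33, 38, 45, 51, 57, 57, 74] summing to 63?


lo=0(17)+hi=9(74)=91
lo=0(17)+hi=8(57)=74
lo=0(17)+hi=7(57)=74
lo=0(17)+hi=6(51)=68
lo=0(17)+hi=5(45)=62
lo=1(18)+hi=5(45)=63

Yes: 18+45=63


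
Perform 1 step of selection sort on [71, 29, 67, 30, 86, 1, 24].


Initial: [71, 29, 67, 30, 86, 1, 24]
Step 1: min=1 at 5
  Swap: [1, 29, 67, 30, 86, 71, 24]

After 1 step: [1, 29, 67, 30, 86, 71, 24]


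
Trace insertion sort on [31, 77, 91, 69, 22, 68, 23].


Initial: [31, 77, 91, 69, 22, 68, 23]
Insert 77: [31, 77, 91, 69, 22, 68, 23]
Insert 91: [31, 77, 91, 69, 22, 68, 23]
Insert 69: [31, 69, 77, 91, 22, 68, 23]
Insert 22: [22, 31, 69, 77, 91, 68, 23]
Insert 68: [22, 31, 68, 69, 77, 91, 23]
Insert 23: [22, 23, 31, 68, 69, 77, 91]

Sorted: [22, 23, 31, 68, 69, 77, 91]


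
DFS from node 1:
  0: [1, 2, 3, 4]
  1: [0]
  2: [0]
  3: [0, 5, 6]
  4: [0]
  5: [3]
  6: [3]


Visit 1, push [0]
Visit 0, push [4, 3, 2]
Visit 2, push []
Visit 3, push [6, 5]
Visit 5, push []
Visit 6, push []
Visit 4, push []

DFS order: [1, 0, 2, 3, 5, 6, 4]


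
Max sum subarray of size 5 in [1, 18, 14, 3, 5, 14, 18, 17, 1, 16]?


[0:5]: 41
[1:6]: 54
[2:7]: 54
[3:8]: 57
[4:9]: 55
[5:10]: 66

Max: 66 at [5:10]


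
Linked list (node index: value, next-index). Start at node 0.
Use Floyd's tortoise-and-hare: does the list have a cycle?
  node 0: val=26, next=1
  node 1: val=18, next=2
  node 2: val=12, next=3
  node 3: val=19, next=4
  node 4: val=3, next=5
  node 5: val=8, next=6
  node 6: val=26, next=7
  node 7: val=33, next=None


Floyd's tortoise (slow, +1) and hare (fast, +2):
  init: slow=0, fast=0
  step 1: slow=1, fast=2
  step 2: slow=2, fast=4
  step 3: slow=3, fast=6
  step 4: fast 6->7->None, no cycle

Cycle: no


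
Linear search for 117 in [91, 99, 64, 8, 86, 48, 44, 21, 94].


i=0: 91!=117
i=1: 99!=117
i=2: 64!=117
i=3: 8!=117
i=4: 86!=117
i=5: 48!=117
i=6: 44!=117
i=7: 21!=117
i=8: 94!=117

Not found, 9 comps


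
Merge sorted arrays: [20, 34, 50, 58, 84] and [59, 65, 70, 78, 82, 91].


Take 20 from A
Take 34 from A
Take 50 from A
Take 58 from A
Take 59 from B
Take 65 from B
Take 70 from B
Take 78 from B
Take 82 from B
Take 84 from A

Merged: [20, 34, 50, 58, 59, 65, 70, 78, 82, 84, 91]


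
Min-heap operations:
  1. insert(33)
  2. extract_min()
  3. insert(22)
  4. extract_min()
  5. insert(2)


insert(33) -> [33]
extract_min()->33, []
insert(22) -> [22]
extract_min()->22, []
insert(2) -> [2]

Final heap: [2]


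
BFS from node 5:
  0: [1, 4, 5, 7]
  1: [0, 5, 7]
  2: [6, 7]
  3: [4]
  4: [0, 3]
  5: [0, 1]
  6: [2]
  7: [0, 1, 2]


Visit 5, enqueue [0, 1]
Visit 0, enqueue [4, 7]
Visit 1, enqueue []
Visit 4, enqueue [3]
Visit 7, enqueue [2]
Visit 3, enqueue []
Visit 2, enqueue [6]
Visit 6, enqueue []

BFS order: [5, 0, 1, 4, 7, 3, 2, 6]


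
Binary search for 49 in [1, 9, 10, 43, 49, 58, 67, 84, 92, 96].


Step 1: lo=0, hi=9, mid=4, val=49

Found at index 4


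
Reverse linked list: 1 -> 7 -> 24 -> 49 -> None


Step 1: curr=1, set curr.next=prev(None) | reversed so far: 1
Step 2: curr=7, set curr.next=prev(1) | reversed so far: 7 -> 1
Step 3: curr=24, set curr.next=prev(7) | reversed so far: 24 -> 7 -> 1
Step 4: curr=49, set curr.next=prev(24) | reversed so far: 49 -> 24 -> 7 -> 1

49 -> 24 -> 7 -> 1 -> None


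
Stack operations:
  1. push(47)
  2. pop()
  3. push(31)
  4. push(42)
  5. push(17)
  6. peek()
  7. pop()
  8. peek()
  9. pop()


push(47) -> [47]
pop()->47, []
push(31) -> [31]
push(42) -> [31, 42]
push(17) -> [31, 42, 17]
peek()->17
pop()->17, [31, 42]
peek()->42
pop()->42, [31]

Final stack: [31]


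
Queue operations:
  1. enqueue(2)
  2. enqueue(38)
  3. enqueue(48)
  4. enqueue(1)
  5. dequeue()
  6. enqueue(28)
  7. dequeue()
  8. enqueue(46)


enqueue(2) -> [2]
enqueue(38) -> [2, 38]
enqueue(48) -> [2, 38, 48]
enqueue(1) -> [2, 38, 48, 1]
dequeue()->2, [38, 48, 1]
enqueue(28) -> [38, 48, 1, 28]
dequeue()->38, [48, 1, 28]
enqueue(46) -> [48, 1, 28, 46]

Final queue: [48, 1, 28, 46]


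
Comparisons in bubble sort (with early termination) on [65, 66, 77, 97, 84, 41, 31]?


Algorithm: bubble sort (with early termination)
Input: [65, 66, 77, 97, 84, 41, 31]
Sorted: [31, 41, 65, 66, 77, 84, 97]

21


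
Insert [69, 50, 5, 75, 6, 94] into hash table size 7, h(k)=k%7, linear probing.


Insert 69: h=6 -> slot 6
Insert 50: h=1 -> slot 1
Insert 5: h=5 -> slot 5
Insert 75: h=5, 2 probes -> slot 0
Insert 6: h=6, 3 probes -> slot 2
Insert 94: h=3 -> slot 3

Table: [75, 50, 6, 94, None, 5, 69]


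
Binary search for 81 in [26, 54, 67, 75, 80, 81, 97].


Step 1: lo=0, hi=6, mid=3, val=75
Step 2: lo=4, hi=6, mid=5, val=81

Found at index 5


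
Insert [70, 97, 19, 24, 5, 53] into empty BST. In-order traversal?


Insert 70: root
Insert 97: R from 70
Insert 19: L from 70
Insert 24: L from 70 -> R from 19
Insert 5: L from 70 -> L from 19
Insert 53: L from 70 -> R from 19 -> R from 24

In-order: [5, 19, 24, 53, 70, 97]


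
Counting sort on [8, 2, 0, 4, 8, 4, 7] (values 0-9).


Input: [8, 2, 0, 4, 8, 4, 7]
Counts: [1, 0, 1, 0, 2, 0, 0, 1, 2, 0]

Sorted: [0, 2, 4, 4, 7, 8, 8]


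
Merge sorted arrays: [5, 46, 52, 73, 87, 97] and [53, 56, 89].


Take 5 from A
Take 46 from A
Take 52 from A
Take 53 from B
Take 56 from B
Take 73 from A
Take 87 from A
Take 89 from B

Merged: [5, 46, 52, 53, 56, 73, 87, 89, 97]


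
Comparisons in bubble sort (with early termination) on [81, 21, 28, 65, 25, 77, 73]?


Algorithm: bubble sort (with early termination)
Input: [81, 21, 28, 65, 25, 77, 73]
Sorted: [21, 25, 28, 65, 73, 77, 81]

18


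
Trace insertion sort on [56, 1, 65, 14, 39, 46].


Initial: [56, 1, 65, 14, 39, 46]
Insert 1: [1, 56, 65, 14, 39, 46]
Insert 65: [1, 56, 65, 14, 39, 46]
Insert 14: [1, 14, 56, 65, 39, 46]
Insert 39: [1, 14, 39, 56, 65, 46]
Insert 46: [1, 14, 39, 46, 56, 65]

Sorted: [1, 14, 39, 46, 56, 65]


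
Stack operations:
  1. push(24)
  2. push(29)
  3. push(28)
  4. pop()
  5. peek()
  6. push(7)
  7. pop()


push(24) -> [24]
push(29) -> [24, 29]
push(28) -> [24, 29, 28]
pop()->28, [24, 29]
peek()->29
push(7) -> [24, 29, 7]
pop()->7, [24, 29]

Final stack: [24, 29]


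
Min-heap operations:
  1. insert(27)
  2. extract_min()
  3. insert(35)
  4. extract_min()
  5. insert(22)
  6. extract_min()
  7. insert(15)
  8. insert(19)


insert(27) -> [27]
extract_min()->27, []
insert(35) -> [35]
extract_min()->35, []
insert(22) -> [22]
extract_min()->22, []
insert(15) -> [15]
insert(19) -> [15, 19]

Final heap: [15, 19]


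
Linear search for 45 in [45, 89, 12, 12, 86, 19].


i=0: 45==45 found!

Found at 0, 1 comps


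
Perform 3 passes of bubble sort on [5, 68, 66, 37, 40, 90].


Initial: [5, 68, 66, 37, 40, 90]
Pass 1: [5, 66, 37, 40, 68, 90] (3 swaps)
Pass 2: [5, 37, 40, 66, 68, 90] (2 swaps)
Pass 3: [5, 37, 40, 66, 68, 90] (0 swaps)

After 3 passes: [5, 37, 40, 66, 68, 90]


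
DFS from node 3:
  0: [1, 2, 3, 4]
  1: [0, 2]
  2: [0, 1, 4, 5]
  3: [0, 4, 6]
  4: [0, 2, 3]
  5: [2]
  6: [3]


Visit 3, push [6, 4, 0]
Visit 0, push [4, 2, 1]
Visit 1, push [2]
Visit 2, push [5, 4]
Visit 4, push []
Visit 5, push []
Visit 6, push []

DFS order: [3, 0, 1, 2, 4, 5, 6]


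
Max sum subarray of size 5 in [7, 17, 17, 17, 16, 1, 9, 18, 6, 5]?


[0:5]: 74
[1:6]: 68
[2:7]: 60
[3:8]: 61
[4:9]: 50
[5:10]: 39

Max: 74 at [0:5]


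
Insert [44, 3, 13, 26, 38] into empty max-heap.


Insert 44: [44]
Insert 3: [44, 3]
Insert 13: [44, 3, 13]
Insert 26: [44, 26, 13, 3]
Insert 38: [44, 38, 13, 3, 26]

Final heap: [44, 38, 13, 3, 26]


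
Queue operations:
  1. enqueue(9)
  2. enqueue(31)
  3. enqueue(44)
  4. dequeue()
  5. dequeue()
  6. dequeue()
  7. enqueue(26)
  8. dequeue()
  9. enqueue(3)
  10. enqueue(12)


enqueue(9) -> [9]
enqueue(31) -> [9, 31]
enqueue(44) -> [9, 31, 44]
dequeue()->9, [31, 44]
dequeue()->31, [44]
dequeue()->44, []
enqueue(26) -> [26]
dequeue()->26, []
enqueue(3) -> [3]
enqueue(12) -> [3, 12]

Final queue: [3, 12]


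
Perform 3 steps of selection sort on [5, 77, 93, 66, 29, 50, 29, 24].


Initial: [5, 77, 93, 66, 29, 50, 29, 24]
Step 1: min=5 at 0
  Swap: [5, 77, 93, 66, 29, 50, 29, 24]
Step 2: min=24 at 7
  Swap: [5, 24, 93, 66, 29, 50, 29, 77]
Step 3: min=29 at 4
  Swap: [5, 24, 29, 66, 93, 50, 29, 77]

After 3 steps: [5, 24, 29, 66, 93, 50, 29, 77]


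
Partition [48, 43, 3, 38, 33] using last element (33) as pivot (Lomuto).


Pivot: 33
  3 <= 33: swap -> [3, 43, 48, 38, 33]
Place pivot at 1: [3, 33, 48, 38, 43]

Partitioned: [3, 33, 48, 38, 43]


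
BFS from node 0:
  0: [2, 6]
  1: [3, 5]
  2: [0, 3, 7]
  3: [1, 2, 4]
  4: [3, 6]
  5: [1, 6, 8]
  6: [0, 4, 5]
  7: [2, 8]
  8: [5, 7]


Visit 0, enqueue [2, 6]
Visit 2, enqueue [3, 7]
Visit 6, enqueue [4, 5]
Visit 3, enqueue [1]
Visit 7, enqueue [8]
Visit 4, enqueue []
Visit 5, enqueue []
Visit 1, enqueue []
Visit 8, enqueue []

BFS order: [0, 2, 6, 3, 7, 4, 5, 1, 8]


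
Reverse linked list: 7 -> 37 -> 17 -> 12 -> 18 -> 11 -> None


Step 1: curr=7, set curr.next=prev(None) | reversed so far: 7
Step 2: curr=37, set curr.next=prev(7) | reversed so far: 37 -> 7
Step 3: curr=17, set curr.next=prev(37) | reversed so far: 17 -> 37 -> 7
Step 4: curr=12, set curr.next=prev(17) | reversed so far: 12 -> 17 -> 37 -> 7
Step 5: curr=18, set curr.next=prev(12) | reversed so far: 18 -> 12 -> 17 -> 37 -> 7
Step 6: curr=11, set curr.next=prev(18) | reversed so far: 11 -> 18 -> 12 -> 17 -> 37 -> 7

11 -> 18 -> 12 -> 17 -> 37 -> 7 -> None


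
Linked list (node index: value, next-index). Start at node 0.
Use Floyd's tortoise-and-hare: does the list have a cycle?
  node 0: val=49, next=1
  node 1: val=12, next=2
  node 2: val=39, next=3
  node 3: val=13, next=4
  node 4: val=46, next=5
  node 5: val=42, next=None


Floyd's tortoise (slow, +1) and hare (fast, +2):
  init: slow=0, fast=0
  step 1: slow=1, fast=2
  step 2: slow=2, fast=4
  step 3: fast 4->5->None, no cycle

Cycle: no


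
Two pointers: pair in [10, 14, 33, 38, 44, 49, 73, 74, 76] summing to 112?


lo=0(10)+hi=8(76)=86
lo=1(14)+hi=8(76)=90
lo=2(33)+hi=8(76)=109
lo=3(38)+hi=8(76)=114
lo=3(38)+hi=7(74)=112

Yes: 38+74=112


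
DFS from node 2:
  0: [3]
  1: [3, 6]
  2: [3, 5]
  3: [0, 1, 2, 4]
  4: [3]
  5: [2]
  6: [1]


Visit 2, push [5, 3]
Visit 3, push [4, 1, 0]
Visit 0, push []
Visit 1, push [6]
Visit 6, push []
Visit 4, push []
Visit 5, push []

DFS order: [2, 3, 0, 1, 6, 4, 5]


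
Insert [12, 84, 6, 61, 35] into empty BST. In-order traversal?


Insert 12: root
Insert 84: R from 12
Insert 6: L from 12
Insert 61: R from 12 -> L from 84
Insert 35: R from 12 -> L from 84 -> L from 61

In-order: [6, 12, 35, 61, 84]


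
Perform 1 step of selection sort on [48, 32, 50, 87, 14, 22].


Initial: [48, 32, 50, 87, 14, 22]
Step 1: min=14 at 4
  Swap: [14, 32, 50, 87, 48, 22]

After 1 step: [14, 32, 50, 87, 48, 22]


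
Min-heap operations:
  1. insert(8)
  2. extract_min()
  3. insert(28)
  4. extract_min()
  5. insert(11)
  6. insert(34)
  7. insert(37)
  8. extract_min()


insert(8) -> [8]
extract_min()->8, []
insert(28) -> [28]
extract_min()->28, []
insert(11) -> [11]
insert(34) -> [11, 34]
insert(37) -> [11, 34, 37]
extract_min()->11, [34, 37]

Final heap: [34, 37]


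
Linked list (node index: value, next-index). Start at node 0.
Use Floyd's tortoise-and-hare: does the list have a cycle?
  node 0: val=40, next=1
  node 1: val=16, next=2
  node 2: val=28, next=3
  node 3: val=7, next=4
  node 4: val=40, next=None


Floyd's tortoise (slow, +1) and hare (fast, +2):
  init: slow=0, fast=0
  step 1: slow=1, fast=2
  step 2: slow=2, fast=4
  step 3: fast -> None, no cycle

Cycle: no


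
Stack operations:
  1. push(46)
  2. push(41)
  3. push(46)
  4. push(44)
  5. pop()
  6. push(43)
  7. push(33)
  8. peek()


push(46) -> [46]
push(41) -> [46, 41]
push(46) -> [46, 41, 46]
push(44) -> [46, 41, 46, 44]
pop()->44, [46, 41, 46]
push(43) -> [46, 41, 46, 43]
push(33) -> [46, 41, 46, 43, 33]
peek()->33

Final stack: [46, 41, 46, 43, 33]


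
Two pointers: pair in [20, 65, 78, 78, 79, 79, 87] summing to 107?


lo=0(20)+hi=6(87)=107

Yes: 20+87=107


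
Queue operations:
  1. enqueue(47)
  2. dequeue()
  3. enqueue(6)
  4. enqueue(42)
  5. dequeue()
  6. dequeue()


enqueue(47) -> [47]
dequeue()->47, []
enqueue(6) -> [6]
enqueue(42) -> [6, 42]
dequeue()->6, [42]
dequeue()->42, []

Final queue: []


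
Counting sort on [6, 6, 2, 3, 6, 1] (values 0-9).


Input: [6, 6, 2, 3, 6, 1]
Counts: [0, 1, 1, 1, 0, 0, 3, 0, 0, 0]

Sorted: [1, 2, 3, 6, 6, 6]


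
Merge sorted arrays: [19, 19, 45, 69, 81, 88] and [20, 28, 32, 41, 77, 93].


Take 19 from A
Take 19 from A
Take 20 from B
Take 28 from B
Take 32 from B
Take 41 from B
Take 45 from A
Take 69 from A
Take 77 from B
Take 81 from A
Take 88 from A

Merged: [19, 19, 20, 28, 32, 41, 45, 69, 77, 81, 88, 93]


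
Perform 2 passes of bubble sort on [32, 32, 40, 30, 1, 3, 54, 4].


Initial: [32, 32, 40, 30, 1, 3, 54, 4]
Pass 1: [32, 32, 30, 1, 3, 40, 4, 54] (4 swaps)
Pass 2: [32, 30, 1, 3, 32, 4, 40, 54] (4 swaps)

After 2 passes: [32, 30, 1, 3, 32, 4, 40, 54]


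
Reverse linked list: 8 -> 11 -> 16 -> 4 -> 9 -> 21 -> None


Step 1: curr=8, set curr.next=prev(None) | reversed so far: 8
Step 2: curr=11, set curr.next=prev(8) | reversed so far: 11 -> 8
Step 3: curr=16, set curr.next=prev(11) | reversed so far: 16 -> 11 -> 8
Step 4: curr=4, set curr.next=prev(16) | reversed so far: 4 -> 16 -> 11 -> 8
Step 5: curr=9, set curr.next=prev(4) | reversed so far: 9 -> 4 -> 16 -> 11 -> 8
Step 6: curr=21, set curr.next=prev(9) | reversed so far: 21 -> 9 -> 4 -> 16 -> 11 -> 8

21 -> 9 -> 4 -> 16 -> 11 -> 8 -> None


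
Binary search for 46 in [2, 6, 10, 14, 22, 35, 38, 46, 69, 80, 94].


Step 1: lo=0, hi=10, mid=5, val=35
Step 2: lo=6, hi=10, mid=8, val=69
Step 3: lo=6, hi=7, mid=6, val=38
Step 4: lo=7, hi=7, mid=7, val=46

Found at index 7


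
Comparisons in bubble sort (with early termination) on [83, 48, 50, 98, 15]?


Algorithm: bubble sort (with early termination)
Input: [83, 48, 50, 98, 15]
Sorted: [15, 48, 50, 83, 98]

10


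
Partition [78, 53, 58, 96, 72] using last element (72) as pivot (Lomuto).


Pivot: 72
  53 <= 72: swap -> [53, 78, 58, 96, 72]
  58 <= 72: swap -> [53, 58, 78, 96, 72]
Place pivot at 2: [53, 58, 72, 96, 78]

Partitioned: [53, 58, 72, 96, 78]


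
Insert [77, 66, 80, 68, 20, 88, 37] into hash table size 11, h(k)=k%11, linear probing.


Insert 77: h=0 -> slot 0
Insert 66: h=0, 1 probes -> slot 1
Insert 80: h=3 -> slot 3
Insert 68: h=2 -> slot 2
Insert 20: h=9 -> slot 9
Insert 88: h=0, 4 probes -> slot 4
Insert 37: h=4, 1 probes -> slot 5

Table: [77, 66, 68, 80, 88, 37, None, None, None, 20, None]


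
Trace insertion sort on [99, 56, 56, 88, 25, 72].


Initial: [99, 56, 56, 88, 25, 72]
Insert 56: [56, 99, 56, 88, 25, 72]
Insert 56: [56, 56, 99, 88, 25, 72]
Insert 88: [56, 56, 88, 99, 25, 72]
Insert 25: [25, 56, 56, 88, 99, 72]
Insert 72: [25, 56, 56, 72, 88, 99]

Sorted: [25, 56, 56, 72, 88, 99]


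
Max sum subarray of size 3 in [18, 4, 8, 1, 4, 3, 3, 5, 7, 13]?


[0:3]: 30
[1:4]: 13
[2:5]: 13
[3:6]: 8
[4:7]: 10
[5:8]: 11
[6:9]: 15
[7:10]: 25

Max: 30 at [0:3]


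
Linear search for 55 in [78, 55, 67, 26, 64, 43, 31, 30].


i=0: 78!=55
i=1: 55==55 found!

Found at 1, 2 comps


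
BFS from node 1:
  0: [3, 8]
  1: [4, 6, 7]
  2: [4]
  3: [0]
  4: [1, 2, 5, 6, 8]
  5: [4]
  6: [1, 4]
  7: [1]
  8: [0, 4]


Visit 1, enqueue [4, 6, 7]
Visit 4, enqueue [2, 5, 8]
Visit 6, enqueue []
Visit 7, enqueue []
Visit 2, enqueue []
Visit 5, enqueue []
Visit 8, enqueue [0]
Visit 0, enqueue [3]
Visit 3, enqueue []

BFS order: [1, 4, 6, 7, 2, 5, 8, 0, 3]


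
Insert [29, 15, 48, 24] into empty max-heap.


Insert 29: [29]
Insert 15: [29, 15]
Insert 48: [48, 15, 29]
Insert 24: [48, 24, 29, 15]

Final heap: [48, 24, 29, 15]


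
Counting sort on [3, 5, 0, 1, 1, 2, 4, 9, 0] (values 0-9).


Input: [3, 5, 0, 1, 1, 2, 4, 9, 0]
Counts: [2, 2, 1, 1, 1, 1, 0, 0, 0, 1]

Sorted: [0, 0, 1, 1, 2, 3, 4, 5, 9]


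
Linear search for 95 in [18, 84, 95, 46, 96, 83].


i=0: 18!=95
i=1: 84!=95
i=2: 95==95 found!

Found at 2, 3 comps


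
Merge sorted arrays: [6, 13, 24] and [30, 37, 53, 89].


Take 6 from A
Take 13 from A
Take 24 from A

Merged: [6, 13, 24, 30, 37, 53, 89]


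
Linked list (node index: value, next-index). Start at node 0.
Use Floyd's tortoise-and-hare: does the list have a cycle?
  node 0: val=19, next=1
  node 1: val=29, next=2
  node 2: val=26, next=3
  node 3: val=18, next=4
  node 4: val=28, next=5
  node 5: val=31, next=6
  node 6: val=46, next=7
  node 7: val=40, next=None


Floyd's tortoise (slow, +1) and hare (fast, +2):
  init: slow=0, fast=0
  step 1: slow=1, fast=2
  step 2: slow=2, fast=4
  step 3: slow=3, fast=6
  step 4: fast 6->7->None, no cycle

Cycle: no


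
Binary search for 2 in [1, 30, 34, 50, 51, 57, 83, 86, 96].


Step 1: lo=0, hi=8, mid=4, val=51
Step 2: lo=0, hi=3, mid=1, val=30
Step 3: lo=0, hi=0, mid=0, val=1

Not found


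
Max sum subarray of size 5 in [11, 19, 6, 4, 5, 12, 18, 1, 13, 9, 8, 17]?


[0:5]: 45
[1:6]: 46
[2:7]: 45
[3:8]: 40
[4:9]: 49
[5:10]: 53
[6:11]: 49
[7:12]: 48

Max: 53 at [5:10]


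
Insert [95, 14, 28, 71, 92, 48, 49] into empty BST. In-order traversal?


Insert 95: root
Insert 14: L from 95
Insert 28: L from 95 -> R from 14
Insert 71: L from 95 -> R from 14 -> R from 28
Insert 92: L from 95 -> R from 14 -> R from 28 -> R from 71
Insert 48: L from 95 -> R from 14 -> R from 28 -> L from 71
Insert 49: L from 95 -> R from 14 -> R from 28 -> L from 71 -> R from 48

In-order: [14, 28, 48, 49, 71, 92, 95]


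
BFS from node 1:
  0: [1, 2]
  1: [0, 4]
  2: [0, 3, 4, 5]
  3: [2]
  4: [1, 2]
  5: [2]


Visit 1, enqueue [0, 4]
Visit 0, enqueue [2]
Visit 4, enqueue []
Visit 2, enqueue [3, 5]
Visit 3, enqueue []
Visit 5, enqueue []

BFS order: [1, 0, 4, 2, 3, 5]


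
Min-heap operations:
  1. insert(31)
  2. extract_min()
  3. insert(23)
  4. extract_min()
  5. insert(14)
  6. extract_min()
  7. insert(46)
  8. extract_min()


insert(31) -> [31]
extract_min()->31, []
insert(23) -> [23]
extract_min()->23, []
insert(14) -> [14]
extract_min()->14, []
insert(46) -> [46]
extract_min()->46, []

Final heap: []


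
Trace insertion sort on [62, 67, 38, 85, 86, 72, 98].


Initial: [62, 67, 38, 85, 86, 72, 98]
Insert 67: [62, 67, 38, 85, 86, 72, 98]
Insert 38: [38, 62, 67, 85, 86, 72, 98]
Insert 85: [38, 62, 67, 85, 86, 72, 98]
Insert 86: [38, 62, 67, 85, 86, 72, 98]
Insert 72: [38, 62, 67, 72, 85, 86, 98]
Insert 98: [38, 62, 67, 72, 85, 86, 98]

Sorted: [38, 62, 67, 72, 85, 86, 98]


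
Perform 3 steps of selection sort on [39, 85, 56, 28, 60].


Initial: [39, 85, 56, 28, 60]
Step 1: min=28 at 3
  Swap: [28, 85, 56, 39, 60]
Step 2: min=39 at 3
  Swap: [28, 39, 56, 85, 60]
Step 3: min=56 at 2
  Swap: [28, 39, 56, 85, 60]

After 3 steps: [28, 39, 56, 85, 60]


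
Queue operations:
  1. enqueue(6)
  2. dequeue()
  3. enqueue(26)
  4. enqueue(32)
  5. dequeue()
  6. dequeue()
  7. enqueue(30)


enqueue(6) -> [6]
dequeue()->6, []
enqueue(26) -> [26]
enqueue(32) -> [26, 32]
dequeue()->26, [32]
dequeue()->32, []
enqueue(30) -> [30]

Final queue: [30]


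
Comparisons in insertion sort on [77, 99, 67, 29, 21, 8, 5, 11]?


Algorithm: insertion sort
Input: [77, 99, 67, 29, 21, 8, 5, 11]
Sorted: [5, 8, 11, 21, 29, 67, 77, 99]

27


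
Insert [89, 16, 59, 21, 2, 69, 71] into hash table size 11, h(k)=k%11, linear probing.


Insert 89: h=1 -> slot 1
Insert 16: h=5 -> slot 5
Insert 59: h=4 -> slot 4
Insert 21: h=10 -> slot 10
Insert 2: h=2 -> slot 2
Insert 69: h=3 -> slot 3
Insert 71: h=5, 1 probes -> slot 6

Table: [None, 89, 2, 69, 59, 16, 71, None, None, None, 21]


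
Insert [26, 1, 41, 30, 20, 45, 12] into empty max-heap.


Insert 26: [26]
Insert 1: [26, 1]
Insert 41: [41, 1, 26]
Insert 30: [41, 30, 26, 1]
Insert 20: [41, 30, 26, 1, 20]
Insert 45: [45, 30, 41, 1, 20, 26]
Insert 12: [45, 30, 41, 1, 20, 26, 12]

Final heap: [45, 30, 41, 1, 20, 26, 12]


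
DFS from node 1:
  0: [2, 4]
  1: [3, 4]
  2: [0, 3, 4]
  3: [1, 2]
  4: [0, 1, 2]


Visit 1, push [4, 3]
Visit 3, push [2]
Visit 2, push [4, 0]
Visit 0, push [4]
Visit 4, push []

DFS order: [1, 3, 2, 0, 4]


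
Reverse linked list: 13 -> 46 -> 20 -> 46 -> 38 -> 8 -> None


Step 1: curr=13, set curr.next=prev(None) | reversed so far: 13
Step 2: curr=46, set curr.next=prev(13) | reversed so far: 46 -> 13
Step 3: curr=20, set curr.next=prev(46) | reversed so far: 20 -> 46 -> 13
Step 4: curr=46, set curr.next=prev(20) | reversed so far: 46 -> 20 -> 46 -> 13
Step 5: curr=38, set curr.next=prev(46) | reversed so far: 38 -> 46 -> 20 -> 46 -> 13
Step 6: curr=8, set curr.next=prev(38) | reversed so far: 8 -> 38 -> 46 -> 20 -> 46 -> 13

8 -> 38 -> 46 -> 20 -> 46 -> 13 -> None


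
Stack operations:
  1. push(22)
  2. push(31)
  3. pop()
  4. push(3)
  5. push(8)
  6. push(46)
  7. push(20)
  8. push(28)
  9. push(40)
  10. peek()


push(22) -> [22]
push(31) -> [22, 31]
pop()->31, [22]
push(3) -> [22, 3]
push(8) -> [22, 3, 8]
push(46) -> [22, 3, 8, 46]
push(20) -> [22, 3, 8, 46, 20]
push(28) -> [22, 3, 8, 46, 20, 28]
push(40) -> [22, 3, 8, 46, 20, 28, 40]
peek()->40

Final stack: [22, 3, 8, 46, 20, 28, 40]


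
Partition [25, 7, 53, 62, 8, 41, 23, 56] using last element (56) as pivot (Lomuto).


Pivot: 56
  25 <= 56: advance i (no swap)
  7 <= 56: advance i (no swap)
  53 <= 56: advance i (no swap)
  8 <= 56: swap -> [25, 7, 53, 8, 62, 41, 23, 56]
  41 <= 56: swap -> [25, 7, 53, 8, 41, 62, 23, 56]
  23 <= 56: swap -> [25, 7, 53, 8, 41, 23, 62, 56]
Place pivot at 6: [25, 7, 53, 8, 41, 23, 56, 62]

Partitioned: [25, 7, 53, 8, 41, 23, 56, 62]


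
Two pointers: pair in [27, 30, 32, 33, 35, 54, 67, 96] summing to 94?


lo=0(27)+hi=7(96)=123
lo=0(27)+hi=6(67)=94

Yes: 27+67=94


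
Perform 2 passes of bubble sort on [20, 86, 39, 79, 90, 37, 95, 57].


Initial: [20, 86, 39, 79, 90, 37, 95, 57]
Pass 1: [20, 39, 79, 86, 37, 90, 57, 95] (4 swaps)
Pass 2: [20, 39, 79, 37, 86, 57, 90, 95] (2 swaps)

After 2 passes: [20, 39, 79, 37, 86, 57, 90, 95]


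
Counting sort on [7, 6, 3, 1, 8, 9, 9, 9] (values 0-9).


Input: [7, 6, 3, 1, 8, 9, 9, 9]
Counts: [0, 1, 0, 1, 0, 0, 1, 1, 1, 3]

Sorted: [1, 3, 6, 7, 8, 9, 9, 9]


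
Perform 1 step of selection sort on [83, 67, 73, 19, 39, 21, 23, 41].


Initial: [83, 67, 73, 19, 39, 21, 23, 41]
Step 1: min=19 at 3
  Swap: [19, 67, 73, 83, 39, 21, 23, 41]

After 1 step: [19, 67, 73, 83, 39, 21, 23, 41]


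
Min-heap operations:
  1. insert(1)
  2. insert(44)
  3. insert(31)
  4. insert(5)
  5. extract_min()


insert(1) -> [1]
insert(44) -> [1, 44]
insert(31) -> [1, 44, 31]
insert(5) -> [1, 5, 31, 44]
extract_min()->1, [5, 44, 31]

Final heap: [5, 44, 31]


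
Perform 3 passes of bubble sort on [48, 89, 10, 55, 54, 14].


Initial: [48, 89, 10, 55, 54, 14]
Pass 1: [48, 10, 55, 54, 14, 89] (4 swaps)
Pass 2: [10, 48, 54, 14, 55, 89] (3 swaps)
Pass 3: [10, 48, 14, 54, 55, 89] (1 swaps)

After 3 passes: [10, 48, 14, 54, 55, 89]


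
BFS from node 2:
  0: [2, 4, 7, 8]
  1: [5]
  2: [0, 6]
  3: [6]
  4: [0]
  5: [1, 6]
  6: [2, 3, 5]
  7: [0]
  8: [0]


Visit 2, enqueue [0, 6]
Visit 0, enqueue [4, 7, 8]
Visit 6, enqueue [3, 5]
Visit 4, enqueue []
Visit 7, enqueue []
Visit 8, enqueue []
Visit 3, enqueue []
Visit 5, enqueue [1]
Visit 1, enqueue []

BFS order: [2, 0, 6, 4, 7, 8, 3, 5, 1]


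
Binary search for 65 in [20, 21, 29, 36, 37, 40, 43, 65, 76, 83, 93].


Step 1: lo=0, hi=10, mid=5, val=40
Step 2: lo=6, hi=10, mid=8, val=76
Step 3: lo=6, hi=7, mid=6, val=43
Step 4: lo=7, hi=7, mid=7, val=65

Found at index 7


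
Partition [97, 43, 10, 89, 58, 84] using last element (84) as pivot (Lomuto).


Pivot: 84
  43 <= 84: swap -> [43, 97, 10, 89, 58, 84]
  10 <= 84: swap -> [43, 10, 97, 89, 58, 84]
  58 <= 84: swap -> [43, 10, 58, 89, 97, 84]
Place pivot at 3: [43, 10, 58, 84, 97, 89]

Partitioned: [43, 10, 58, 84, 97, 89]


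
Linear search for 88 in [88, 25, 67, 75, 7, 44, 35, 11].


i=0: 88==88 found!

Found at 0, 1 comps


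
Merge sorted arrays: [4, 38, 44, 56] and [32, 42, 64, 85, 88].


Take 4 from A
Take 32 from B
Take 38 from A
Take 42 from B
Take 44 from A
Take 56 from A

Merged: [4, 32, 38, 42, 44, 56, 64, 85, 88]


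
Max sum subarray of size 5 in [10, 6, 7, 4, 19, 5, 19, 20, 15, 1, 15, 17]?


[0:5]: 46
[1:6]: 41
[2:7]: 54
[3:8]: 67
[4:9]: 78
[5:10]: 60
[6:11]: 70
[7:12]: 68

Max: 78 at [4:9]


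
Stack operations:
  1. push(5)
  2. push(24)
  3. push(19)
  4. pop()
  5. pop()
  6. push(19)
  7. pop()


push(5) -> [5]
push(24) -> [5, 24]
push(19) -> [5, 24, 19]
pop()->19, [5, 24]
pop()->24, [5]
push(19) -> [5, 19]
pop()->19, [5]

Final stack: [5]


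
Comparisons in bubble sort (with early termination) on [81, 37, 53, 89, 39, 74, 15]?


Algorithm: bubble sort (with early termination)
Input: [81, 37, 53, 89, 39, 74, 15]
Sorted: [15, 37, 39, 53, 74, 81, 89]

21


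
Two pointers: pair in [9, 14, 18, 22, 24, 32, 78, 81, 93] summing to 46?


lo=0(9)+hi=8(93)=102
lo=0(9)+hi=7(81)=90
lo=0(9)+hi=6(78)=87
lo=0(9)+hi=5(32)=41
lo=1(14)+hi=5(32)=46

Yes: 14+32=46


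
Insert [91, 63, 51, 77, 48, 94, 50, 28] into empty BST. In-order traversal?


Insert 91: root
Insert 63: L from 91
Insert 51: L from 91 -> L from 63
Insert 77: L from 91 -> R from 63
Insert 48: L from 91 -> L from 63 -> L from 51
Insert 94: R from 91
Insert 50: L from 91 -> L from 63 -> L from 51 -> R from 48
Insert 28: L from 91 -> L from 63 -> L from 51 -> L from 48

In-order: [28, 48, 50, 51, 63, 77, 91, 94]


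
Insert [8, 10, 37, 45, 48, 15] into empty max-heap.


Insert 8: [8]
Insert 10: [10, 8]
Insert 37: [37, 8, 10]
Insert 45: [45, 37, 10, 8]
Insert 48: [48, 45, 10, 8, 37]
Insert 15: [48, 45, 15, 8, 37, 10]

Final heap: [48, 45, 15, 8, 37, 10]


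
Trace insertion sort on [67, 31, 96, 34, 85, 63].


Initial: [67, 31, 96, 34, 85, 63]
Insert 31: [31, 67, 96, 34, 85, 63]
Insert 96: [31, 67, 96, 34, 85, 63]
Insert 34: [31, 34, 67, 96, 85, 63]
Insert 85: [31, 34, 67, 85, 96, 63]
Insert 63: [31, 34, 63, 67, 85, 96]

Sorted: [31, 34, 63, 67, 85, 96]


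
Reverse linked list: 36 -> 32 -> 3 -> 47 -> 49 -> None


Step 1: curr=36, set curr.next=prev(None) | reversed so far: 36
Step 2: curr=32, set curr.next=prev(36) | reversed so far: 32 -> 36
Step 3: curr=3, set curr.next=prev(32) | reversed so far: 3 -> 32 -> 36
Step 4: curr=47, set curr.next=prev(3) | reversed so far: 47 -> 3 -> 32 -> 36
Step 5: curr=49, set curr.next=prev(47) | reversed so far: 49 -> 47 -> 3 -> 32 -> 36

49 -> 47 -> 3 -> 32 -> 36 -> None


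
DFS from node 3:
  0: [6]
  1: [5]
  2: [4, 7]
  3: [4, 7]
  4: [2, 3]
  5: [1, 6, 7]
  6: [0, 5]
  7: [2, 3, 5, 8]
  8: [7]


Visit 3, push [7, 4]
Visit 4, push [2]
Visit 2, push [7]
Visit 7, push [8, 5]
Visit 5, push [6, 1]
Visit 1, push []
Visit 6, push [0]
Visit 0, push []
Visit 8, push []

DFS order: [3, 4, 2, 7, 5, 1, 6, 0, 8]


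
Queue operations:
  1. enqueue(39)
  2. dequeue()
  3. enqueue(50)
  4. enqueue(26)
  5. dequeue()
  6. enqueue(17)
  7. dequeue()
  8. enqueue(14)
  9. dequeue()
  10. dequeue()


enqueue(39) -> [39]
dequeue()->39, []
enqueue(50) -> [50]
enqueue(26) -> [50, 26]
dequeue()->50, [26]
enqueue(17) -> [26, 17]
dequeue()->26, [17]
enqueue(14) -> [17, 14]
dequeue()->17, [14]
dequeue()->14, []

Final queue: []


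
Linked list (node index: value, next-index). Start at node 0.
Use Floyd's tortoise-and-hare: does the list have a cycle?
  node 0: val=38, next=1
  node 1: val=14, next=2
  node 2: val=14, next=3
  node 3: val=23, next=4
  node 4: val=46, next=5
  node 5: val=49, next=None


Floyd's tortoise (slow, +1) and hare (fast, +2):
  init: slow=0, fast=0
  step 1: slow=1, fast=2
  step 2: slow=2, fast=4
  step 3: fast 4->5->None, no cycle

Cycle: no


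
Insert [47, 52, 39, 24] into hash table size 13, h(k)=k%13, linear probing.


Insert 47: h=8 -> slot 8
Insert 52: h=0 -> slot 0
Insert 39: h=0, 1 probes -> slot 1
Insert 24: h=11 -> slot 11

Table: [52, 39, None, None, None, None, None, None, 47, None, None, 24, None]


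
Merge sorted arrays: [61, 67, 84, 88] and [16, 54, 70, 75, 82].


Take 16 from B
Take 54 from B
Take 61 from A
Take 67 from A
Take 70 from B
Take 75 from B
Take 82 from B

Merged: [16, 54, 61, 67, 70, 75, 82, 84, 88]


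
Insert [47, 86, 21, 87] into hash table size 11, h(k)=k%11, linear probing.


Insert 47: h=3 -> slot 3
Insert 86: h=9 -> slot 9
Insert 21: h=10 -> slot 10
Insert 87: h=10, 1 probes -> slot 0

Table: [87, None, None, 47, None, None, None, None, None, 86, 21]


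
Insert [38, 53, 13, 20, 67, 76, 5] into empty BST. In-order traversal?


Insert 38: root
Insert 53: R from 38
Insert 13: L from 38
Insert 20: L from 38 -> R from 13
Insert 67: R from 38 -> R from 53
Insert 76: R from 38 -> R from 53 -> R from 67
Insert 5: L from 38 -> L from 13

In-order: [5, 13, 20, 38, 53, 67, 76]


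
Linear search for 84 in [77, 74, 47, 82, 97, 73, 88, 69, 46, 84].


i=0: 77!=84
i=1: 74!=84
i=2: 47!=84
i=3: 82!=84
i=4: 97!=84
i=5: 73!=84
i=6: 88!=84
i=7: 69!=84
i=8: 46!=84
i=9: 84==84 found!

Found at 9, 10 comps


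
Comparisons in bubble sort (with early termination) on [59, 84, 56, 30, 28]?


Algorithm: bubble sort (with early termination)
Input: [59, 84, 56, 30, 28]
Sorted: [28, 30, 56, 59, 84]

10


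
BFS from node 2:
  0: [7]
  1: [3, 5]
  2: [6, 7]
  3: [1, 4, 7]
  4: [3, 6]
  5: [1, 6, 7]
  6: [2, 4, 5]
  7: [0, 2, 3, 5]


Visit 2, enqueue [6, 7]
Visit 6, enqueue [4, 5]
Visit 7, enqueue [0, 3]
Visit 4, enqueue []
Visit 5, enqueue [1]
Visit 0, enqueue []
Visit 3, enqueue []
Visit 1, enqueue []

BFS order: [2, 6, 7, 4, 5, 0, 3, 1]


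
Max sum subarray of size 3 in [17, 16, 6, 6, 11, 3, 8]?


[0:3]: 39
[1:4]: 28
[2:5]: 23
[3:6]: 20
[4:7]: 22

Max: 39 at [0:3]


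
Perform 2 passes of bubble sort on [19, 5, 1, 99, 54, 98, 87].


Initial: [19, 5, 1, 99, 54, 98, 87]
Pass 1: [5, 1, 19, 54, 98, 87, 99] (5 swaps)
Pass 2: [1, 5, 19, 54, 87, 98, 99] (2 swaps)

After 2 passes: [1, 5, 19, 54, 87, 98, 99]


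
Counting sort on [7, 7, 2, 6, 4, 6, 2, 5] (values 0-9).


Input: [7, 7, 2, 6, 4, 6, 2, 5]
Counts: [0, 0, 2, 0, 1, 1, 2, 2, 0, 0]

Sorted: [2, 2, 4, 5, 6, 6, 7, 7]


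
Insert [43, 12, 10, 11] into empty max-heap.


Insert 43: [43]
Insert 12: [43, 12]
Insert 10: [43, 12, 10]
Insert 11: [43, 12, 10, 11]

Final heap: [43, 12, 10, 11]


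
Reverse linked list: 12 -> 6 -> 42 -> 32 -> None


Step 1: curr=12, set curr.next=prev(None) | reversed so far: 12
Step 2: curr=6, set curr.next=prev(12) | reversed so far: 6 -> 12
Step 3: curr=42, set curr.next=prev(6) | reversed so far: 42 -> 6 -> 12
Step 4: curr=32, set curr.next=prev(42) | reversed so far: 32 -> 42 -> 6 -> 12

32 -> 42 -> 6 -> 12 -> None


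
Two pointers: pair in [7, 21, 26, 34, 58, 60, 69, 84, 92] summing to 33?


lo=0(7)+hi=8(92)=99
lo=0(7)+hi=7(84)=91
lo=0(7)+hi=6(69)=76
lo=0(7)+hi=5(60)=67
lo=0(7)+hi=4(58)=65
lo=0(7)+hi=3(34)=41
lo=0(7)+hi=2(26)=33

Yes: 7+26=33


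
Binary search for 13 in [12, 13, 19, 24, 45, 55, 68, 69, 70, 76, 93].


Step 1: lo=0, hi=10, mid=5, val=55
Step 2: lo=0, hi=4, mid=2, val=19
Step 3: lo=0, hi=1, mid=0, val=12
Step 4: lo=1, hi=1, mid=1, val=13

Found at index 1


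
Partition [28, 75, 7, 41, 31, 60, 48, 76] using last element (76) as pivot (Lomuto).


Pivot: 76
  28 <= 76: advance i (no swap)
  75 <= 76: advance i (no swap)
  7 <= 76: advance i (no swap)
  41 <= 76: advance i (no swap)
  31 <= 76: advance i (no swap)
  60 <= 76: advance i (no swap)
  48 <= 76: advance i (no swap)
Place pivot at 7: [28, 75, 7, 41, 31, 60, 48, 76]

Partitioned: [28, 75, 7, 41, 31, 60, 48, 76]


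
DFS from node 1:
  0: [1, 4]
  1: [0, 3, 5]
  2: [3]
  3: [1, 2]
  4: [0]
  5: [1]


Visit 1, push [5, 3, 0]
Visit 0, push [4]
Visit 4, push []
Visit 3, push [2]
Visit 2, push []
Visit 5, push []

DFS order: [1, 0, 4, 3, 2, 5]


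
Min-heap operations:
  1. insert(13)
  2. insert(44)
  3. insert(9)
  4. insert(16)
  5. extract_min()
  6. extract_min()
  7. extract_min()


insert(13) -> [13]
insert(44) -> [13, 44]
insert(9) -> [9, 44, 13]
insert(16) -> [9, 16, 13, 44]
extract_min()->9, [13, 16, 44]
extract_min()->13, [16, 44]
extract_min()->16, [44]

Final heap: [44]


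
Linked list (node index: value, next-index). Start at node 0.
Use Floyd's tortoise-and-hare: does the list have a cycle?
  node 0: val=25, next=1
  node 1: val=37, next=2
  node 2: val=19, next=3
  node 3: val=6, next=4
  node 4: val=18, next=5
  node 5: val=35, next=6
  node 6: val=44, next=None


Floyd's tortoise (slow, +1) and hare (fast, +2):
  init: slow=0, fast=0
  step 1: slow=1, fast=2
  step 2: slow=2, fast=4
  step 3: slow=3, fast=6
  step 4: fast -> None, no cycle

Cycle: no


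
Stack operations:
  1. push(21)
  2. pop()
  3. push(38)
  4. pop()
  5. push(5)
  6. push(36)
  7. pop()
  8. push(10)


push(21) -> [21]
pop()->21, []
push(38) -> [38]
pop()->38, []
push(5) -> [5]
push(36) -> [5, 36]
pop()->36, [5]
push(10) -> [5, 10]

Final stack: [5, 10]


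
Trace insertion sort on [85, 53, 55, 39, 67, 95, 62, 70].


Initial: [85, 53, 55, 39, 67, 95, 62, 70]
Insert 53: [53, 85, 55, 39, 67, 95, 62, 70]
Insert 55: [53, 55, 85, 39, 67, 95, 62, 70]
Insert 39: [39, 53, 55, 85, 67, 95, 62, 70]
Insert 67: [39, 53, 55, 67, 85, 95, 62, 70]
Insert 95: [39, 53, 55, 67, 85, 95, 62, 70]
Insert 62: [39, 53, 55, 62, 67, 85, 95, 70]
Insert 70: [39, 53, 55, 62, 67, 70, 85, 95]

Sorted: [39, 53, 55, 62, 67, 70, 85, 95]
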